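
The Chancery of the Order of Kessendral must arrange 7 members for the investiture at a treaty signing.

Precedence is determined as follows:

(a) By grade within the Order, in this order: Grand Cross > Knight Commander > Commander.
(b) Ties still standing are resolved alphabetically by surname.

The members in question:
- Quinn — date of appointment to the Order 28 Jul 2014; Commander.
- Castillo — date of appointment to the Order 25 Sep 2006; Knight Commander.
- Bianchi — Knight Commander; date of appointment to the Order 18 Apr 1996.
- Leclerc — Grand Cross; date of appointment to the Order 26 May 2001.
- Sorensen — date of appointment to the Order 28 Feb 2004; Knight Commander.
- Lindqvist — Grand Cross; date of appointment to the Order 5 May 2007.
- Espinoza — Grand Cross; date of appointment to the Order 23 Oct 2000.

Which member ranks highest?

By grade within the Order: Espinoza, Leclerc and Lindqvist (Grand Cross); then Bianchi, Castillo and Sorensen (Knight Commander); then Quinn (Commander).
Among Espinoza, Leclerc and Lindqvist, alphabetically by surname: Espinoza before Leclerc before Lindqvist.
Among Bianchi, Castillo and Sorensen, alphabetically by surname: Bianchi before Castillo before Sorensen.
Order: Espinoza, Leclerc, Lindqvist, Bianchi, Castillo, Sorensen, Quinn.

Espinoza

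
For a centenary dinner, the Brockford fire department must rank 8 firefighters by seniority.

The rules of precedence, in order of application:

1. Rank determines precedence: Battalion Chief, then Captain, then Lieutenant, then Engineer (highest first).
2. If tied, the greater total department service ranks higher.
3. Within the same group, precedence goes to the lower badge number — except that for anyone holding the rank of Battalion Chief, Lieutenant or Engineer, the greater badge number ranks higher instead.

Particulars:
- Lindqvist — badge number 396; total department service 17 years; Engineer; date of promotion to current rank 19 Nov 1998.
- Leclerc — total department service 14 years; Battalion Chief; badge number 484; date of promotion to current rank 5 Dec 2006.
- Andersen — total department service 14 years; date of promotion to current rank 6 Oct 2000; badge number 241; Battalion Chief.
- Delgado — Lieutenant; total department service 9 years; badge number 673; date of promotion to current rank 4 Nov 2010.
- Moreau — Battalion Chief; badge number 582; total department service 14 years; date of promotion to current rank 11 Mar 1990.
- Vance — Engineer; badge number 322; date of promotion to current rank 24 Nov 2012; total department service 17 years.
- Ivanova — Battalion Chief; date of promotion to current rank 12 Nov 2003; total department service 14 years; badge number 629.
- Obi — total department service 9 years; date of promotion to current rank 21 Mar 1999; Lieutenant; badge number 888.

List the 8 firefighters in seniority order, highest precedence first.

By rank: Ivanova, Moreau, Leclerc and Andersen (Battalion Chief); then Obi and Delgado (Lieutenant); then Lindqvist and Vance (Engineer).
Ivanova, Moreau, Leclerc and Andersen all have total department service 14 years, so the next rule applies.
Among Ivanova, Moreau, Leclerc and Andersen, by badge number (higher first) (reversed rule for this group): Ivanova (629) before Moreau (582) before Leclerc (484) before Andersen (241).
Obi and Delgado both have total department service 9 years, so the next rule applies.
Among Obi and Delgado, by badge number (higher first) (reversed rule for this group): Obi (888) before Delgado (673).
Lindqvist and Vance both have total department service 17 years, so the next rule applies.
Among Lindqvist and Vance, by badge number (higher first) (reversed rule for this group): Lindqvist (396) before Vance (322).
Full order: Ivanova, Moreau, Leclerc, Andersen, Obi, Delgado, Lindqvist, Vance.

Ivanova, Moreau, Leclerc, Andersen, Obi, Delgado, Lindqvist, Vance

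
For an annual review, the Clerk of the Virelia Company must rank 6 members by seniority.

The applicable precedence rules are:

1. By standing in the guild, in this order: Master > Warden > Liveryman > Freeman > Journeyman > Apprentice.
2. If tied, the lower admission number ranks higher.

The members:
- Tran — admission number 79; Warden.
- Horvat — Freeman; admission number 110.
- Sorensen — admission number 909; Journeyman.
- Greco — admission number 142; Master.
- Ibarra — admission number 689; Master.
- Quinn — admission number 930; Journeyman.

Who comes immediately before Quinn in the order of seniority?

By standing in the guild: Greco and Ibarra (Master); then Tran (Warden); then Horvat (Freeman); then Sorensen and Quinn (Journeyman).
Among Greco and Ibarra, by admission number (lower first): Greco (142) before Ibarra (689).
Among Sorensen and Quinn, by admission number (lower first): Sorensen (909) before Quinn (930).
Order: Greco, Ibarra, Tran, Horvat, Sorensen, Quinn.

Sorensen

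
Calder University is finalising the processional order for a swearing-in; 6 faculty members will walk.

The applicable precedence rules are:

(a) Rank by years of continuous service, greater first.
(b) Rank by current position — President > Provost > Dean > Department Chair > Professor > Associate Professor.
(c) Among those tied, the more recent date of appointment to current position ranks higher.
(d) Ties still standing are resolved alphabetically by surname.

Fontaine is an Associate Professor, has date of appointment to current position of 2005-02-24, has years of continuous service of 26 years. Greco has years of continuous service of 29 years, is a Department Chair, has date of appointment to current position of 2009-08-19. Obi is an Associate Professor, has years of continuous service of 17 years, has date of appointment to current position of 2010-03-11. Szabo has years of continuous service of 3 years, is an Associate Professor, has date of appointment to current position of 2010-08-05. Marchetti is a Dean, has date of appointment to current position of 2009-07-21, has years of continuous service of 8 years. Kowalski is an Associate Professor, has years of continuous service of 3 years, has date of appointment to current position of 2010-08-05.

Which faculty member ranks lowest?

Szabo

By years of continuous service (higher first): Greco (29 years); then Fontaine (26 years); then Obi (17 years); then Marchetti (8 years); then Kowalski and Szabo (both 3 years).
Kowalski and Szabo are each Associate Professor, so the next rule applies.
Kowalski and Szabo both have date of appointment to current position 2010-08-05, so the next rule applies.
Among Kowalski and Szabo, alphabetically by surname: Kowalski before Szabo.
Order: Greco, Fontaine, Obi, Marchetti, Kowalski, Szabo.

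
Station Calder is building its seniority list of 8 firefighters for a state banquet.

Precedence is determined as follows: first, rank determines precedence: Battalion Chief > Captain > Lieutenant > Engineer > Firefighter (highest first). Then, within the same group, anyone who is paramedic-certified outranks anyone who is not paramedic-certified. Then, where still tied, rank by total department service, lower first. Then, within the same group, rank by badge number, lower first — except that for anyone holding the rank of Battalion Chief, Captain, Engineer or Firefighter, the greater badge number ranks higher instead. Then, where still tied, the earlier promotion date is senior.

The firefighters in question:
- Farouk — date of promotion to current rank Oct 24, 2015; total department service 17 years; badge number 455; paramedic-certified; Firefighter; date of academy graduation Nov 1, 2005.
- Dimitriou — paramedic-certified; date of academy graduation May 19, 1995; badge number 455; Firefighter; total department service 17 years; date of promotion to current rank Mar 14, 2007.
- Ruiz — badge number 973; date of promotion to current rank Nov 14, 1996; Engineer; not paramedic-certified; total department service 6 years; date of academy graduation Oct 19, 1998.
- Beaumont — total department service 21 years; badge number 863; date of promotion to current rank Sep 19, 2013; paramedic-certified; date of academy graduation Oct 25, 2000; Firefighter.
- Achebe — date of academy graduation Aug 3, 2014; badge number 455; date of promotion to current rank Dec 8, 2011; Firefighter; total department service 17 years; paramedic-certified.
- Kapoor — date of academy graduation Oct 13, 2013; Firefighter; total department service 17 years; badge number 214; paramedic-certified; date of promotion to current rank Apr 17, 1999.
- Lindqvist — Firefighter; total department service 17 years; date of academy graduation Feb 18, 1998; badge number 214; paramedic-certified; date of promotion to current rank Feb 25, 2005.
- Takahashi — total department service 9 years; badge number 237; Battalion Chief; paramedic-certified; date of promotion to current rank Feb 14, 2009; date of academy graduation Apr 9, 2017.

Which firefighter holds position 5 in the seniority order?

By rank: Takahashi (Battalion Chief); then Ruiz (Engineer); then Dimitriou, Achebe, Farouk, Kapoor, Lindqvist and Beaumont (Firefighter).
Dimitriou, Achebe, Farouk, Kapoor, Lindqvist and Beaumont are each paramedic-certified, so the next rule applies.
Among Dimitriou, Achebe, Farouk, Kapoor, Lindqvist and Beaumont, by total department service (lower first): Dimitriou, Achebe, Farouk, Kapoor and Lindqvist (17 years) before Beaumont (21 years).
Among Dimitriou, Achebe, Farouk, Kapoor and Lindqvist, by badge number (higher first) (reversed rule for this group): Dimitriou, Achebe and Farouk (455) before Kapoor and Lindqvist (214).
Among Dimitriou, Achebe and Farouk, by date of promotion to current rank (earlier first): Dimitriou (Mar 14, 2007) before Achebe (Dec 8, 2011) before Farouk (Oct 24, 2015).
Among Kapoor and Lindqvist, by date of promotion to current rank (earlier first): Kapoor (Apr 17, 1999) before Lindqvist (Feb 25, 2005).
Order: Takahashi, Ruiz, Dimitriou, Achebe, Farouk, Kapoor, Lindqvist, Beaumont.

Farouk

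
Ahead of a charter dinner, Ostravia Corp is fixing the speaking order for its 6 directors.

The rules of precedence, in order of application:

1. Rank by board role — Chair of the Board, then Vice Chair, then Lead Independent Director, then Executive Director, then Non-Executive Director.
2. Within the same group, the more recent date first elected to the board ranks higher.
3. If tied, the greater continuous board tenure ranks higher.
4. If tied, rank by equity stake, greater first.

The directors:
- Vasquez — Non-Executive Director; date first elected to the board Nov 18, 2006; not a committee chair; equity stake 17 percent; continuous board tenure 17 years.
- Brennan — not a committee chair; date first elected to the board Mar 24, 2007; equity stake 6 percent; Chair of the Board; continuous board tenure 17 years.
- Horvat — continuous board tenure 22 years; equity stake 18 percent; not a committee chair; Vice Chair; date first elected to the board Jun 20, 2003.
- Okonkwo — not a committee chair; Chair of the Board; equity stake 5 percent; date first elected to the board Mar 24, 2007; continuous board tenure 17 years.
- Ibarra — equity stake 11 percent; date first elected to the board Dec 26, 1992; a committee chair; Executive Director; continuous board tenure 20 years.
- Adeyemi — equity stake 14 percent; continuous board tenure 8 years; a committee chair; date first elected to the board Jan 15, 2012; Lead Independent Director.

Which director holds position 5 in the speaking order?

Ibarra

By board role: Brennan and Okonkwo (Chair of the Board); then Horvat (Vice Chair); then Adeyemi (Lead Independent Director); then Ibarra (Executive Director); then Vasquez (Non-Executive Director).
Brennan and Okonkwo both have date first elected to the board Mar 24, 2007, so the next rule applies.
Brennan and Okonkwo both have continuous board tenure 17 years, so the next rule applies.
Among Brennan and Okonkwo, by equity stake (higher first): Brennan (6 percent) before Okonkwo (5 percent).
Order: Brennan, Okonkwo, Horvat, Adeyemi, Ibarra, Vasquez.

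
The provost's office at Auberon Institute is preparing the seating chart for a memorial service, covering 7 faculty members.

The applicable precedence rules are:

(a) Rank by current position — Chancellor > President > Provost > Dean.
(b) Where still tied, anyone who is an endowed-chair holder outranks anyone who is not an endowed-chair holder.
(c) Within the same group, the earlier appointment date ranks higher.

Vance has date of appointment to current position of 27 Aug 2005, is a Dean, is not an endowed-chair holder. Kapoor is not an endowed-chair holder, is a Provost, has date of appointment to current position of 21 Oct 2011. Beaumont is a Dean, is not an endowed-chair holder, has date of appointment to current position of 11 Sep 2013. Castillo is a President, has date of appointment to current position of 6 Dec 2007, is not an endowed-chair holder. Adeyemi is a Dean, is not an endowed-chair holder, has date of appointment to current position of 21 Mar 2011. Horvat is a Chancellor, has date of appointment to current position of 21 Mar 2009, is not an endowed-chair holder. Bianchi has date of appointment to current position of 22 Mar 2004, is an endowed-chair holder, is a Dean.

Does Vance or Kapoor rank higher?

By current position: Horvat (Chancellor); then Castillo (President); then Kapoor (Provost); then Bianchi, Vance, Adeyemi and Beaumont (Dean).
Among Bianchi, Vance, Adeyemi and Beaumont, an endowed-chair holder before not an endowed-chair holder: Bianchi (an endowed-chair holder) before Vance, Adeyemi and Beaumont (not an endowed-chair holder).
Among Vance, Adeyemi and Beaumont, by date of appointment to current position (earlier first): Vance (27 Aug 2005) before Adeyemi (21 Mar 2011) before Beaumont (11 Sep 2013).
So Kapoor takes precedence.

Kapoor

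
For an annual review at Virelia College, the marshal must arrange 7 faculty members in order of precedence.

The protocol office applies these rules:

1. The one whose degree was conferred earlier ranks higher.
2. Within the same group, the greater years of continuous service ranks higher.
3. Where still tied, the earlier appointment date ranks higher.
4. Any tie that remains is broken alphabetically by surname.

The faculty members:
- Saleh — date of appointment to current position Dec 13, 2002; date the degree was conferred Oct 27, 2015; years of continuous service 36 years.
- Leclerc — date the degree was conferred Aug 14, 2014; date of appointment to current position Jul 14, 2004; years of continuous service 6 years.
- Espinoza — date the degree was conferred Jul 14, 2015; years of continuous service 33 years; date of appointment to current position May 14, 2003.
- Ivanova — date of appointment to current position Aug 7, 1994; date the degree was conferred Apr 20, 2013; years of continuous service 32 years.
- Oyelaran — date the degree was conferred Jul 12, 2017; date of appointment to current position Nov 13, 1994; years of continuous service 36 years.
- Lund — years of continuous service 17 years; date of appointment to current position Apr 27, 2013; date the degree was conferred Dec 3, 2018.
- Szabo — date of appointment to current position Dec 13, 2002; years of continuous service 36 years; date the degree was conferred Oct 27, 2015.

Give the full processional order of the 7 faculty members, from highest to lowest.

By date the degree was conferred (earlier first): Ivanova (Apr 20, 2013); then Leclerc (Aug 14, 2014); then Espinoza (Jul 14, 2015); then Saleh and Szabo (both Oct 27, 2015); then Oyelaran (Jul 12, 2017); then Lund (Dec 3, 2018).
Saleh and Szabo both have years of continuous service 36 years, so the next rule applies.
Saleh and Szabo both have date of appointment to current position Dec 13, 2002, so the next rule applies.
Among Saleh and Szabo, alphabetically by surname: Saleh before Szabo.
Full order: Ivanova, Leclerc, Espinoza, Saleh, Szabo, Oyelaran, Lund.

Ivanova, Leclerc, Espinoza, Saleh, Szabo, Oyelaran, Lund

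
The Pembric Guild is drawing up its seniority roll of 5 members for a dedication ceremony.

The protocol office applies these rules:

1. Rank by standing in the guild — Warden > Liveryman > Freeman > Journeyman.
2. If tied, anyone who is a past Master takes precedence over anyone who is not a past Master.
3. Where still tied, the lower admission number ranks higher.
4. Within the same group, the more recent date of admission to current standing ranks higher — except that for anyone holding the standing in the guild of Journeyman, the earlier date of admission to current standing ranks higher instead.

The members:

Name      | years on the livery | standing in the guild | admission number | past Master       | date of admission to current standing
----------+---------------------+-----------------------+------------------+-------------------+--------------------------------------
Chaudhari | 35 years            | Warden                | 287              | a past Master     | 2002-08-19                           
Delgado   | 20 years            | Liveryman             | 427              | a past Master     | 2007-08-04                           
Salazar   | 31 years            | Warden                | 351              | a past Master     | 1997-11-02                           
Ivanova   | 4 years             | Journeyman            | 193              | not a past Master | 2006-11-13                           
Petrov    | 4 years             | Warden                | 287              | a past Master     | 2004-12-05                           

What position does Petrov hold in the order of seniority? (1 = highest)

By standing in the guild: Petrov, Chaudhari and Salazar (Warden); then Delgado (Liveryman); then Ivanova (Journeyman).
Petrov, Chaudhari and Salazar are each a past Master, so the next rule applies.
Among Petrov, Chaudhari and Salazar, by admission number (lower first): Petrov and Chaudhari (287) before Salazar (351).
Among Petrov and Chaudhari, by date of admission to current standing (later first): Petrov (2004-12-05) before Chaudhari (2002-08-19).
Order: Petrov, Chaudhari, Salazar, Delgado, Ivanova. So position 1.

1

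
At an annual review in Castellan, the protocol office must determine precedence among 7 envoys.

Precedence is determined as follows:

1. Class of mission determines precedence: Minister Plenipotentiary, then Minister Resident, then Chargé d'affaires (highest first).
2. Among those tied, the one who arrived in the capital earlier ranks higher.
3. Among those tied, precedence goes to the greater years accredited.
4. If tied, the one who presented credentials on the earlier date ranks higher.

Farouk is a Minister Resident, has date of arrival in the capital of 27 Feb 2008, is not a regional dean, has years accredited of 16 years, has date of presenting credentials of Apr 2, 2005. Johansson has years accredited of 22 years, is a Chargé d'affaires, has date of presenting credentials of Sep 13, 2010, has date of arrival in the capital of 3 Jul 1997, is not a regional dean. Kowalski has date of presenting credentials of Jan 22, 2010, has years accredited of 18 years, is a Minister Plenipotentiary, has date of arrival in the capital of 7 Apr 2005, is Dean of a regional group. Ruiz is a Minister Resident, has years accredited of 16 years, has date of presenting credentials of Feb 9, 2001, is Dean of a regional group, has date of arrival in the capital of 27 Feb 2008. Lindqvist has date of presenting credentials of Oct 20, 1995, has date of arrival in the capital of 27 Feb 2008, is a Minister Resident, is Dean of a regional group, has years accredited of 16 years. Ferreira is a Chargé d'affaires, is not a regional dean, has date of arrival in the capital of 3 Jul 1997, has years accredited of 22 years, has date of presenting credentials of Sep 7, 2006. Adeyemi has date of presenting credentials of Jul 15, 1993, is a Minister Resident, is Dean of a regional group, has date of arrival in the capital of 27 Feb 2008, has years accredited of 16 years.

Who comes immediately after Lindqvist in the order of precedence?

Ruiz

By class of mission: Kowalski (Minister Plenipotentiary); then Adeyemi, Lindqvist, Ruiz and Farouk (Minister Resident); then Ferreira and Johansson (Chargé d'affaires).
Adeyemi, Lindqvist, Ruiz and Farouk all have date of arrival in the capital 27 Feb 2008, so the next rule applies.
Adeyemi, Lindqvist, Ruiz and Farouk all have years accredited 16 years, so the next rule applies.
Among Adeyemi, Lindqvist, Ruiz and Farouk, by date of presenting credentials (earlier first): Adeyemi (Jul 15, 1993) before Lindqvist (Oct 20, 1995) before Ruiz (Feb 9, 2001) before Farouk (Apr 2, 2005).
Ferreira and Johansson both have date of arrival in the capital 3 Jul 1997, so the next rule applies.
Ferreira and Johansson both have years accredited 22 years, so the next rule applies.
Among Ferreira and Johansson, by date of presenting credentials (earlier first): Ferreira (Sep 7, 2006) before Johansson (Sep 13, 2010).
Order: Kowalski, Adeyemi, Lindqvist, Ruiz, Farouk, Ferreira, Johansson.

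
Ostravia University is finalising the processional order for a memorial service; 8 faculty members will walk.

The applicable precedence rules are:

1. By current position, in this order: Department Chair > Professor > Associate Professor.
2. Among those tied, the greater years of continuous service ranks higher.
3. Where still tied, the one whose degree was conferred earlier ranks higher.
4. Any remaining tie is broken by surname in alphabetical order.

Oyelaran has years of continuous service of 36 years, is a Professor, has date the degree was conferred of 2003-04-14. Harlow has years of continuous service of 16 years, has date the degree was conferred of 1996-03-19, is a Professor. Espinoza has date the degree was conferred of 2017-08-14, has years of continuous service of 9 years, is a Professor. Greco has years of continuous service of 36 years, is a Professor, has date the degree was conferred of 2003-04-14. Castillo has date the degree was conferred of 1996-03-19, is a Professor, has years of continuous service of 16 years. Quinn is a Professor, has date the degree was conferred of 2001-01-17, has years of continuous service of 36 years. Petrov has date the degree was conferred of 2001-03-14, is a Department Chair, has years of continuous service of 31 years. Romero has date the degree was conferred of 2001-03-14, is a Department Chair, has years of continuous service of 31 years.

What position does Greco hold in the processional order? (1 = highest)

By current position: Petrov and Romero (Department Chair); then Quinn, Greco, Oyelaran, Castillo, Harlow and Espinoza (Professor).
Petrov and Romero both have years of continuous service 31 years, so the next rule applies.
Petrov and Romero both have date the degree was conferred 2001-03-14, so the next rule applies.
Among Petrov and Romero, alphabetically by surname: Petrov before Romero.
Among Quinn, Greco, Oyelaran, Castillo, Harlow and Espinoza, by years of continuous service (higher first): Quinn, Greco and Oyelaran (36 years) before Castillo and Harlow (16 years) before Espinoza (9 years).
Among Quinn, Greco and Oyelaran, by date the degree was conferred (earlier first): Quinn (2001-01-17) before Greco and Oyelaran (2003-04-14).
Among Greco and Oyelaran, alphabetically by surname: Greco before Oyelaran.
Castillo and Harlow both have date the degree was conferred 1996-03-19, so the next rule applies.
Among Castillo and Harlow, alphabetically by surname: Castillo before Harlow.
Order: Petrov, Romero, Quinn, Greco, Oyelaran, Castillo, Harlow, Espinoza. So position 4.

4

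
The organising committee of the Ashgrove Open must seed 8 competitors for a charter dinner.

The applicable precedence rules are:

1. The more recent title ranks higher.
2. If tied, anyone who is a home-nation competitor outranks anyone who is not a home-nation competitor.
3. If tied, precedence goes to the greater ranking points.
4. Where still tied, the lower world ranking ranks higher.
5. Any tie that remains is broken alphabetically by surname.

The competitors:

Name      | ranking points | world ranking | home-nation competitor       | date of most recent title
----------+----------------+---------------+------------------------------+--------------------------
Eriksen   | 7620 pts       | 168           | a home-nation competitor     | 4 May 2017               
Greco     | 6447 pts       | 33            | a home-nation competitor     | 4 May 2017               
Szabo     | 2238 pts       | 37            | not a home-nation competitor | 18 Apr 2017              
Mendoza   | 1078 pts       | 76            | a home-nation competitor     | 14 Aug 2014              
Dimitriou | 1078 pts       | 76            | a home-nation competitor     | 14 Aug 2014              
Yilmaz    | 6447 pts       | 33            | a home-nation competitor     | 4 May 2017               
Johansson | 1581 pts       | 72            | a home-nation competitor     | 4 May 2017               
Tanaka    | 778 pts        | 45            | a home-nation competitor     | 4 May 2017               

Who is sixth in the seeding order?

By date of most recent title (later first): Eriksen, Greco, Yilmaz, Johansson and Tanaka (each 4 May 2017); then Szabo (18 Apr 2017); then Dimitriou and Mendoza (both 14 Aug 2014).
Eriksen, Greco, Yilmaz, Johansson and Tanaka are each a home-nation competitor, so the next rule applies.
Among Eriksen, Greco, Yilmaz, Johansson and Tanaka, by ranking points (higher first): Eriksen (7620 pts) before Greco and Yilmaz (6447 pts) before Johansson (1581 pts) before Tanaka (778 pts).
Greco and Yilmaz both have world ranking 33, so the next rule applies.
Among Greco and Yilmaz, alphabetically by surname: Greco before Yilmaz.
Dimitriou and Mendoza are each a home-nation competitor, so the next rule applies.
Dimitriou and Mendoza both have ranking points 1078 pts, so the next rule applies.
Dimitriou and Mendoza both have world ranking 76, so the next rule applies.
Among Dimitriou and Mendoza, alphabetically by surname: Dimitriou before Mendoza.
Order: Eriksen, Greco, Yilmaz, Johansson, Tanaka, Szabo, Dimitriou, Mendoza.

Szabo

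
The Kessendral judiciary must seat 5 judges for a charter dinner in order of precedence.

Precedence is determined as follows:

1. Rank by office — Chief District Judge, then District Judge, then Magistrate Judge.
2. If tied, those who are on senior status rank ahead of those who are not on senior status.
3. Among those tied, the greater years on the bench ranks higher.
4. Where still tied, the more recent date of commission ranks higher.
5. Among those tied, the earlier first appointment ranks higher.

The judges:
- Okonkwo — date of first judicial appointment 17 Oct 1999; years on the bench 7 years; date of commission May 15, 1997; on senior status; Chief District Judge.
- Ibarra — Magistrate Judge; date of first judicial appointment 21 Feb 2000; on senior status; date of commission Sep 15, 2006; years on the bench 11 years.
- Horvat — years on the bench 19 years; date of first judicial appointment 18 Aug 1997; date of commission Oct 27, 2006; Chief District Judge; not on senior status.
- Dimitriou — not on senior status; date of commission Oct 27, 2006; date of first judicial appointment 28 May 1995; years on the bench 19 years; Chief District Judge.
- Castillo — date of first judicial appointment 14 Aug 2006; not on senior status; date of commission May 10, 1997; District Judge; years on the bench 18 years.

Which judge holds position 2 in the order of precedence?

By office: Okonkwo, Dimitriou and Horvat (Chief District Judge); then Castillo (District Judge); then Ibarra (Magistrate Judge).
Among Okonkwo, Dimitriou and Horvat, on senior status before not on senior status: Okonkwo (on senior status) before Dimitriou and Horvat (not on senior status).
Dimitriou and Horvat both have years on the bench 19 years, so the next rule applies.
Dimitriou and Horvat both have date of commission Oct 27, 2006, so the next rule applies.
Among Dimitriou and Horvat, by date of first judicial appointment (earlier first): Dimitriou (28 May 1995) before Horvat (18 Aug 1997).
Order: Okonkwo, Dimitriou, Horvat, Castillo, Ibarra.

Dimitriou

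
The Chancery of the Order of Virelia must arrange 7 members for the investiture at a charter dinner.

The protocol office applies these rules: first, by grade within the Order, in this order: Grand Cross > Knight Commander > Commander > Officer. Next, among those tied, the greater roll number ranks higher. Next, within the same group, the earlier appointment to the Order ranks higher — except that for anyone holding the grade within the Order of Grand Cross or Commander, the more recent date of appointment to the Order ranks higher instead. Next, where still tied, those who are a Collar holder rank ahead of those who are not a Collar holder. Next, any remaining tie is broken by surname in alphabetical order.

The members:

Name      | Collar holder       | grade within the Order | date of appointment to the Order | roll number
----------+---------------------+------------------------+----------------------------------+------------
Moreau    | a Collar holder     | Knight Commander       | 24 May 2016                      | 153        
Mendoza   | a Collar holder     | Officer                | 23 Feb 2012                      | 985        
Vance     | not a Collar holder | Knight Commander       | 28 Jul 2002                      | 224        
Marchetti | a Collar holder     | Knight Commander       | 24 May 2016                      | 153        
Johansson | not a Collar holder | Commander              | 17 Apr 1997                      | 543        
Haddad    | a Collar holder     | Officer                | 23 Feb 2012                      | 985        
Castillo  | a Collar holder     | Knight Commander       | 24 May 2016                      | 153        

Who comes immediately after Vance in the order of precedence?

By grade within the Order: Vance, Castillo, Marchetti and Moreau (Knight Commander); then Johansson (Commander); then Haddad and Mendoza (Officer).
Among Vance, Castillo, Marchetti and Moreau, by roll number (higher first): Vance (224) before Castillo, Marchetti and Moreau (153).
Castillo, Marchetti and Moreau all have date of appointment to the Order 24 May 2016, so the next rule applies.
Castillo, Marchetti and Moreau are each a Collar holder, so the next rule applies.
Among Castillo, Marchetti and Moreau, alphabetically by surname: Castillo before Marchetti before Moreau.
Haddad and Mendoza both have roll number 985, so the next rule applies.
Haddad and Mendoza both have date of appointment to the Order 23 Feb 2012, so the next rule applies.
Haddad and Mendoza are each a Collar holder, so the next rule applies.
Among Haddad and Mendoza, alphabetically by surname: Haddad before Mendoza.
Order: Vance, Castillo, Marchetti, Moreau, Johansson, Haddad, Mendoza.

Castillo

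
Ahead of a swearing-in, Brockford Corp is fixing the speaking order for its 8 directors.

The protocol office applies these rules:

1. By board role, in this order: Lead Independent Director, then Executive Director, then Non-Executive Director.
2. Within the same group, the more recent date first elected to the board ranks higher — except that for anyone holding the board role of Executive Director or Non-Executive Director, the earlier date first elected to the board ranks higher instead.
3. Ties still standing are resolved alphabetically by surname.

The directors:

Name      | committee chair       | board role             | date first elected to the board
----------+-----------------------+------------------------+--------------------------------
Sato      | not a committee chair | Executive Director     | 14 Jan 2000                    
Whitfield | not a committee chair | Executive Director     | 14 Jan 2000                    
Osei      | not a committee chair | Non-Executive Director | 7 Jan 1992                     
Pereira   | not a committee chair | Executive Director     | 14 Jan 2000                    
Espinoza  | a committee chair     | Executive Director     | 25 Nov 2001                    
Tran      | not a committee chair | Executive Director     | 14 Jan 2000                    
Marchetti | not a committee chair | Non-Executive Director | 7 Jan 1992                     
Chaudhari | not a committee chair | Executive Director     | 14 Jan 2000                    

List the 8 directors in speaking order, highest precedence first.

Chaudhari, Pereira, Sato, Tran, Whitfield, Espinoza, Marchetti, Osei

By board role: Chaudhari, Pereira, Sato, Tran, Whitfield and Espinoza (Executive Director); then Marchetti and Osei (Non-Executive Director).
Among Chaudhari, Pereira, Sato, Tran, Whitfield and Espinoza, by date first elected to the board (earlier first) (reversed rule for this group): Chaudhari, Pereira, Sato, Tran and Whitfield (14 Jan 2000) before Espinoza (25 Nov 2001).
Among Chaudhari, Pereira, Sato, Tran and Whitfield, alphabetically by surname: Chaudhari before Pereira before Sato before Tran before Whitfield.
Marchetti and Osei both have date first elected to the board 7 Jan 1992, so the next rule applies.
Among Marchetti and Osei, alphabetically by surname: Marchetti before Osei.
Full order: Chaudhari, Pereira, Sato, Tran, Whitfield, Espinoza, Marchetti, Osei.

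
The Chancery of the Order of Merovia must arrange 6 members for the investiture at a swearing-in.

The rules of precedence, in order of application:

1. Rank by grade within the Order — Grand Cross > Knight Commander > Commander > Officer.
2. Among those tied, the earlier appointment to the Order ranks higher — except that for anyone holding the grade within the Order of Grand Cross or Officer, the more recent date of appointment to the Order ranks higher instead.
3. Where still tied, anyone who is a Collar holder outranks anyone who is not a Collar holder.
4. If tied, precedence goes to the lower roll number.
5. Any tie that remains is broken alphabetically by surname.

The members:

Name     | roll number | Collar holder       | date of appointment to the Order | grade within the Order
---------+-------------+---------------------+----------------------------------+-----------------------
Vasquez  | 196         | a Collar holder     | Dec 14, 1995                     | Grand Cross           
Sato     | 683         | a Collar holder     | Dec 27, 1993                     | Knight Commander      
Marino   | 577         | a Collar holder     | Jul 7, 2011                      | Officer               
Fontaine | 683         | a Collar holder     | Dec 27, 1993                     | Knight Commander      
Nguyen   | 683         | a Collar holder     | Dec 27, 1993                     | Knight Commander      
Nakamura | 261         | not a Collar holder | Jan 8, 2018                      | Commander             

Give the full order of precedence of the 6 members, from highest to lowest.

By grade within the Order: Vasquez (Grand Cross); then Fontaine, Nguyen and Sato (Knight Commander); then Nakamura (Commander); then Marino (Officer).
Fontaine, Nguyen and Sato all have date of appointment to the Order Dec 27, 1993, so the next rule applies.
Fontaine, Nguyen and Sato are each a Collar holder, so the next rule applies.
Fontaine, Nguyen and Sato all have roll number 683, so the next rule applies.
Among Fontaine, Nguyen and Sato, alphabetically by surname: Fontaine before Nguyen before Sato.
Full order: Vasquez, Fontaine, Nguyen, Sato, Nakamura, Marino.

Vasquez, Fontaine, Nguyen, Sato, Nakamura, Marino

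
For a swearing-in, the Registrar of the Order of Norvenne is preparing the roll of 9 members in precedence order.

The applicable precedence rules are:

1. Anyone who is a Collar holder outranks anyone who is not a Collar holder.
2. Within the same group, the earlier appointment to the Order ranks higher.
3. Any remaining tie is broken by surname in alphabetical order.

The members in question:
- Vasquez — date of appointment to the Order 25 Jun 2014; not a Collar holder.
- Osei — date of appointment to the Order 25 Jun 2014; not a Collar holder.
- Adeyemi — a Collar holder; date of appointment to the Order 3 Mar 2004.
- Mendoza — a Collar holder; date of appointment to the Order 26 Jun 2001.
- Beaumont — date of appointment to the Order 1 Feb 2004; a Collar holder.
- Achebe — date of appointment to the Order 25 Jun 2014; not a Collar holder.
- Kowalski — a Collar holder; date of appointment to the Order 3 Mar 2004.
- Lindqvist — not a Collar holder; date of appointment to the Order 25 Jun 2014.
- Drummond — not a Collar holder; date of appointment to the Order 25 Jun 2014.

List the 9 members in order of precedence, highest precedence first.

Mendoza, Beaumont, Adeyemi, Kowalski, Achebe, Drummond, Lindqvist, Osei, Vasquez

By the first rule: Mendoza, Beaumont, Adeyemi and Kowalski (each a Collar holder); then Achebe, Drummond, Lindqvist, Osei and Vasquez (each not a Collar holder).
Among Mendoza, Beaumont, Adeyemi and Kowalski, by date of appointment to the Order (earlier first): Mendoza (26 Jun 2001) before Beaumont (1 Feb 2004) before Adeyemi and Kowalski (3 Mar 2004).
Among Adeyemi and Kowalski, alphabetically by surname: Adeyemi before Kowalski.
Achebe, Drummond, Lindqvist, Osei and Vasquez all have date of appointment to the Order 25 Jun 2014, so the next rule applies.
Among Achebe, Drummond, Lindqvist, Osei and Vasquez, alphabetically by surname: Achebe before Drummond before Lindqvist before Osei before Vasquez.
Full order: Mendoza, Beaumont, Adeyemi, Kowalski, Achebe, Drummond, Lindqvist, Osei, Vasquez.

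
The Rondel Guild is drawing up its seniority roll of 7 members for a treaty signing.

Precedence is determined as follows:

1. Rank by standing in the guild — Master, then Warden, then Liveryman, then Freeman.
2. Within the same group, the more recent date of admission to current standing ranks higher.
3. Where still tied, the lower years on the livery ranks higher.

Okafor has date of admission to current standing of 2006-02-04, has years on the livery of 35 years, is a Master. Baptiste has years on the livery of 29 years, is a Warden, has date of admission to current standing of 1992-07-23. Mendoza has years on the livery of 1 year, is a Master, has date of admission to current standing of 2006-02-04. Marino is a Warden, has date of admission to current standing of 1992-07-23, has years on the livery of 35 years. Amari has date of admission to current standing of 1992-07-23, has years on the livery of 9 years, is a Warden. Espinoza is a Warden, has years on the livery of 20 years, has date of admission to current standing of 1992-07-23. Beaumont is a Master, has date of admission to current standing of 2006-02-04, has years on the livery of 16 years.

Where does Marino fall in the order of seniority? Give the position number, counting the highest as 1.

By standing in the guild: Mendoza, Beaumont and Okafor (Master); then Amari, Espinoza, Baptiste and Marino (Warden).
Mendoza, Beaumont and Okafor all have date of admission to current standing 2006-02-04, so the next rule applies.
Among Mendoza, Beaumont and Okafor, by years on the livery (lower first): Mendoza (1 year) before Beaumont (16 years) before Okafor (35 years).
Amari, Espinoza, Baptiste and Marino all have date of admission to current standing 1992-07-23, so the next rule applies.
Among Amari, Espinoza, Baptiste and Marino, by years on the livery (lower first): Amari (9 years) before Espinoza (20 years) before Baptiste (29 years) before Marino (35 years).
Order: Mendoza, Beaumont, Okafor, Amari, Espinoza, Baptiste, Marino. So position 7.

7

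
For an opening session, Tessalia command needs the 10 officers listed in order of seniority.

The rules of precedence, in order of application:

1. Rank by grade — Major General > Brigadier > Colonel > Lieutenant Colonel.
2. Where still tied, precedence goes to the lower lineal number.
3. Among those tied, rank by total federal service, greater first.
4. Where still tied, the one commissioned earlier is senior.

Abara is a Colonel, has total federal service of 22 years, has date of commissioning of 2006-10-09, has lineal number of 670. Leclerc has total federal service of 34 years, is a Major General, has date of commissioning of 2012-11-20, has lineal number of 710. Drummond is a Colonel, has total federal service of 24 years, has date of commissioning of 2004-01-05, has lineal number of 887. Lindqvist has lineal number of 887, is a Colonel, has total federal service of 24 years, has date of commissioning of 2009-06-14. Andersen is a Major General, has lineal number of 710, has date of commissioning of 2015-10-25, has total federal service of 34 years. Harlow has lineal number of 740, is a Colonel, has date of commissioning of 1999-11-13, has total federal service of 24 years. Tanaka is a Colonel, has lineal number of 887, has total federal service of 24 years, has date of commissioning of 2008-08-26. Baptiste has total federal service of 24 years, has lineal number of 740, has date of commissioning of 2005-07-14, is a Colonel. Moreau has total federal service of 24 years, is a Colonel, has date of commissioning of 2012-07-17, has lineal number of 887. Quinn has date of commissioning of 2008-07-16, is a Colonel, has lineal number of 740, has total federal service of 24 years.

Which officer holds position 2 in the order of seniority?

By grade: Leclerc and Andersen (Major General); then Abara, Harlow, Baptiste, Quinn, Drummond, Tanaka, Lindqvist and Moreau (Colonel).
Leclerc and Andersen both have lineal number 710, so the next rule applies.
Leclerc and Andersen both have total federal service 34 years, so the next rule applies.
Among Leclerc and Andersen, by date of commissioning (earlier first): Leclerc (2012-11-20) before Andersen (2015-10-25).
Among Abara, Harlow, Baptiste, Quinn, Drummond, Tanaka, Lindqvist and Moreau, by lineal number (lower first): Abara (670) before Harlow, Baptiste and Quinn (740) before Drummond, Tanaka, Lindqvist and Moreau (887).
Harlow, Baptiste and Quinn all have total federal service 24 years, so the next rule applies.
Among Harlow, Baptiste and Quinn, by date of commissioning (earlier first): Harlow (1999-11-13) before Baptiste (2005-07-14) before Quinn (2008-07-16).
Drummond, Tanaka, Lindqvist and Moreau all have total federal service 24 years, so the next rule applies.
Among Drummond, Tanaka, Lindqvist and Moreau, by date of commissioning (earlier first): Drummond (2004-01-05) before Tanaka (2008-08-26) before Lindqvist (2009-06-14) before Moreau (2012-07-17).
Order: Leclerc, Andersen, Abara, Harlow, Baptiste, Quinn, Drummond, Tanaka, Lindqvist, Moreau.

Andersen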